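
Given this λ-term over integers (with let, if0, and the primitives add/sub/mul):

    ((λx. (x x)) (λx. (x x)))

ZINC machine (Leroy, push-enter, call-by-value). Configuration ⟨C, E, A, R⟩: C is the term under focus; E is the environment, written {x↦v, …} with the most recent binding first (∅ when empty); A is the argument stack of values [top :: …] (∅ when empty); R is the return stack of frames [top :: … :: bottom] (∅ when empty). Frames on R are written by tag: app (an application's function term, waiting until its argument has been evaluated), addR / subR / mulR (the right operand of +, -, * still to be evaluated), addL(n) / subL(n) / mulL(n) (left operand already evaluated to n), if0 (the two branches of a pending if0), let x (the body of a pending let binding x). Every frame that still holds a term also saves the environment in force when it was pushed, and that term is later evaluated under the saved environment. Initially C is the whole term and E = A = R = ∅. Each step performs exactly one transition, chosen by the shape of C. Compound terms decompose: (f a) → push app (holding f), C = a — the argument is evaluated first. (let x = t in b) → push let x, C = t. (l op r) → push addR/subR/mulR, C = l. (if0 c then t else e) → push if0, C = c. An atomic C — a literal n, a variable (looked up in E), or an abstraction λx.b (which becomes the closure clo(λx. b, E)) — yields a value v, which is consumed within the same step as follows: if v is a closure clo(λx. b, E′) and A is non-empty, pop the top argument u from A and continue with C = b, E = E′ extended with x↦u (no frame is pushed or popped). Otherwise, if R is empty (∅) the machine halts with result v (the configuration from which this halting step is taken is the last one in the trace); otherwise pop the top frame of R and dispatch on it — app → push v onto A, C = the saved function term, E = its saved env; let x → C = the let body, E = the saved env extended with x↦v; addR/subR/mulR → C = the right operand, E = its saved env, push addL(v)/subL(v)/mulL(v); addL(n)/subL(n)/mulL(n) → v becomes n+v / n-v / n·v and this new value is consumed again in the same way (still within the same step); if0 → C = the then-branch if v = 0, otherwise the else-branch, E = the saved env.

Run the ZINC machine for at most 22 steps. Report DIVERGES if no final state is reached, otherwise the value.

Answer: DIVERGES (no final state within 22 steps)

Machine steps:
[0] ⟨C=((λx. (x x)) (λx. (x x))); E=∅; A=∅; R=∅⟩
[1] ⟨C=(λx. (x x)); E=∅; A=∅; R=[app]⟩
[2] ⟨C=(λx. (x x)); E=∅; A=[clo(λx. (x x), ∅)]; R=∅⟩
[3] ⟨C=(x x); E={x↦clo(λx. (x x), ∅)}; A=∅; R=∅⟩
[4] ⟨C=x; E={x↦clo(λx. (x x), ∅)}; A=∅; R=[app]⟩
[5] ⟨C=x; E={x↦clo(λx. (x x), ∅)}; A=[clo(λx. (x x), ∅)]; R=∅⟩
… configuration repeats with period 3 (steps 3–5 recur indefinitely) …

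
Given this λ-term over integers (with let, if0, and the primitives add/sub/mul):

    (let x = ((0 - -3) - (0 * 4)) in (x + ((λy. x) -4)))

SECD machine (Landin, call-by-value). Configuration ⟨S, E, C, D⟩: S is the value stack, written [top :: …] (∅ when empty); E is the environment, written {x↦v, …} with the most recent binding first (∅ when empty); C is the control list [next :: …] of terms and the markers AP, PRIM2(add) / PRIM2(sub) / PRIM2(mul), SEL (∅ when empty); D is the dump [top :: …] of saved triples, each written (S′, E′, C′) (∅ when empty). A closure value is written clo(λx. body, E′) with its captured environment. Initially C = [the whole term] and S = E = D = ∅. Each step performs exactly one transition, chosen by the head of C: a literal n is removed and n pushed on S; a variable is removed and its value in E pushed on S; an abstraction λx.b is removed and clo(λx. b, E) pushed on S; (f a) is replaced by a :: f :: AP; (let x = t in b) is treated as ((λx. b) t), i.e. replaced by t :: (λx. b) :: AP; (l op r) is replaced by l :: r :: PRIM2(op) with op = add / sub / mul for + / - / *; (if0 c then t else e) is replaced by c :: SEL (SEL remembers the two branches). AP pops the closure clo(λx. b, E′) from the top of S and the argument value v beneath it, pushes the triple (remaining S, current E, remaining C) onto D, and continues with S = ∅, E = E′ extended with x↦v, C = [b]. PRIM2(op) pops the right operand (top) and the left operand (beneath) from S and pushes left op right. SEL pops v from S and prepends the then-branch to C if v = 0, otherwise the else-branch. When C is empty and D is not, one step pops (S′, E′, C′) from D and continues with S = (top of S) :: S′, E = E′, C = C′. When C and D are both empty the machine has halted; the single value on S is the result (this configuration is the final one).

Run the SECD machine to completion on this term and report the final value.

Answer: 6

Derivation:
t=0: <S=∅, E=∅, C=[(let x = ((0 - -3) - (0 * 4)) in (x + ((λy. x) -4)))], D=∅>
t=1: <S=∅, E=∅, C=[((0 - -3) - (0 * 4)) :: (λx. (x + ((λy. x) -4))) :: AP], D=∅>
t=2: <S=∅, E=∅, C=[(0 - -3) :: (0 * 4) :: PRIM2(sub) :: (λx. (x + ((λy. x) -4))) :: AP], D=∅>
t=3: <S=∅, E=∅, C=[0 :: -3 :: PRIM2(sub) :: (0 * 4) :: PRIM2(sub) :: (λx. (x + ((λy. x) -4))) :: AP], D=∅>
t=4: <S=[0], E=∅, C=[-3 :: PRIM2(sub) :: (0 * 4) :: PRIM2(sub) :: (λx. (x + ((λy. x) -4))) :: AP], D=∅>
t=5: <S=[-3 :: 0], E=∅, C=[PRIM2(sub) :: (0 * 4) :: PRIM2(sub) :: (λx. (x + ((λy. x) -4))) :: AP], D=∅>
t=6: <S=[3], E=∅, C=[(0 * 4) :: PRIM2(sub) :: (λx. (x + ((λy. x) -4))) :: AP], D=∅>
t=7: <S=[3], E=∅, C=[0 :: 4 :: PRIM2(mul) :: PRIM2(sub) :: (λx. (x + ((λy. x) -4))) :: AP], D=∅>
t=8: <S=[0 :: 3], E=∅, C=[4 :: PRIM2(mul) :: PRIM2(sub) :: (λx. (x + ((λy. x) -4))) :: AP], D=∅>
t=9: <S=[4 :: 0 :: 3], E=∅, C=[PRIM2(mul) :: PRIM2(sub) :: (λx. (x + ((λy. x) -4))) :: AP], D=∅>
t=10: <S=[0 :: 3], E=∅, C=[PRIM2(sub) :: (λx. (x + ((λy. x) -4))) :: AP], D=∅>
t=11: <S=[3], E=∅, C=[(λx. (x + ((λy. x) -4))) :: AP], D=∅>
t=12: <S=[clo(λx. (x + ((λy. x) -4)), ∅) :: 3], E=∅, C=[AP], D=∅>
t=13: <S=∅, E={x↦3}, C=[(x + ((λy. x) -4))], D=[(∅, ∅, ∅)]>
t=14: <S=∅, E={x↦3}, C=[x :: ((λy. x) -4) :: PRIM2(add)], D=[(∅, ∅, ∅)]>
t=15: <S=[3], E={x↦3}, C=[((λy. x) -4) :: PRIM2(add)], D=[(∅, ∅, ∅)]>
t=16: <S=[3], E={x↦3}, C=[-4 :: (λy. x) :: AP :: PRIM2(add)], D=[(∅, ∅, ∅)]>
t=17: <S=[-4 :: 3], E={x↦3}, C=[(λy. x) :: AP :: PRIM2(add)], D=[(∅, ∅, ∅)]>
t=18: <S=[clo(λy. x, {x↦3}) :: -4 :: 3], E={x↦3}, C=[AP :: PRIM2(add)], D=[(∅, ∅, ∅)]>
t=19: <S=∅, E={y↦-4, x↦3}, C=[x], D=[([3], {x↦3}, [PRIM2(add)]) :: (∅, ∅, ∅)]>
t=20: <S=[3], E={y↦-4, x↦3}, C=∅, D=[([3], {x↦3}, [PRIM2(add)]) :: (∅, ∅, ∅)]>
t=21: <S=[3 :: 3], E={x↦3}, C=[PRIM2(add)], D=[(∅, ∅, ∅)]>
t=22: <S=[6], E={x↦3}, C=∅, D=[(∅, ∅, ∅)]>
t=23: <S=[6], E=∅, C=∅, D=∅>
→ final value 6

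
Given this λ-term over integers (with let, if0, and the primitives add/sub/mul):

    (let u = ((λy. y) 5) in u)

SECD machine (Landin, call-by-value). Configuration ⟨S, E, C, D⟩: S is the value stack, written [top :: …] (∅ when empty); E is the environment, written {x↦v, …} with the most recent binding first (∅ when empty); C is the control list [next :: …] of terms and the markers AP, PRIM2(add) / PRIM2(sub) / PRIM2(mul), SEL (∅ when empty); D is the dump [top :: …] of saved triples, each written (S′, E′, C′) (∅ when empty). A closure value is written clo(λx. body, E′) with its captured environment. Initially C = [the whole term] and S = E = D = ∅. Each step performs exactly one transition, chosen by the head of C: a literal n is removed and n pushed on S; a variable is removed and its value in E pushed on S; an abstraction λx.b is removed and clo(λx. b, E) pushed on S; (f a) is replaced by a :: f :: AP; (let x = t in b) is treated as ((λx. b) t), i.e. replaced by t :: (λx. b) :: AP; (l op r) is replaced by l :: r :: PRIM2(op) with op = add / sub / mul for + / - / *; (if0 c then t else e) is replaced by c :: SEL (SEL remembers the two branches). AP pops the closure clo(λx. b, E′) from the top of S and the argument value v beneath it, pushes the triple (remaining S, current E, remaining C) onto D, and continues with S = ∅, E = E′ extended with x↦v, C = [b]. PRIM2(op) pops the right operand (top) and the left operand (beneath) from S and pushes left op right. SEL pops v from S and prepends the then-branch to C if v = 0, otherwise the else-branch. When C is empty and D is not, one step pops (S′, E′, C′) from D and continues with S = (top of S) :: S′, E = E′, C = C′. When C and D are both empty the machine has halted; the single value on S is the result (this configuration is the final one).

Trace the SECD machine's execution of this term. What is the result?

Answer: 5

Machine steps:
[0] <S=∅, E=∅, C=[(let u = ((λy. y) 5) in u)], D=∅>
[1] <S=∅, E=∅, C=[((λy. y) 5) :: (λu. u) :: AP], D=∅>
[2] <S=∅, E=∅, C=[5 :: (λy. y) :: AP :: (λu. u) :: AP], D=∅>
[3] <S=[5], E=∅, C=[(λy. y) :: AP :: (λu. u) :: AP], D=∅>
[4] <S=[clo(λy. y, ∅) :: 5], E=∅, C=[AP :: (λu. u) :: AP], D=∅>
[5] <S=∅, E={y↦5}, C=[y], D=[(∅, ∅, [(λu. u) :: AP])]>
[6] <S=[5], E={y↦5}, C=∅, D=[(∅, ∅, [(λu. u) :: AP])]>
[7] <S=[5], E=∅, C=[(λu. u) :: AP], D=∅>
[8] <S=[clo(λu. u, ∅) :: 5], E=∅, C=[AP], D=∅>
[9] <S=∅, E={u↦5}, C=[u], D=[(∅, ∅, ∅)]>
[10] <S=[5], E={u↦5}, C=∅, D=[(∅, ∅, ∅)]>
[11] <S=[5], E=∅, C=∅, D=∅>
→ final value 5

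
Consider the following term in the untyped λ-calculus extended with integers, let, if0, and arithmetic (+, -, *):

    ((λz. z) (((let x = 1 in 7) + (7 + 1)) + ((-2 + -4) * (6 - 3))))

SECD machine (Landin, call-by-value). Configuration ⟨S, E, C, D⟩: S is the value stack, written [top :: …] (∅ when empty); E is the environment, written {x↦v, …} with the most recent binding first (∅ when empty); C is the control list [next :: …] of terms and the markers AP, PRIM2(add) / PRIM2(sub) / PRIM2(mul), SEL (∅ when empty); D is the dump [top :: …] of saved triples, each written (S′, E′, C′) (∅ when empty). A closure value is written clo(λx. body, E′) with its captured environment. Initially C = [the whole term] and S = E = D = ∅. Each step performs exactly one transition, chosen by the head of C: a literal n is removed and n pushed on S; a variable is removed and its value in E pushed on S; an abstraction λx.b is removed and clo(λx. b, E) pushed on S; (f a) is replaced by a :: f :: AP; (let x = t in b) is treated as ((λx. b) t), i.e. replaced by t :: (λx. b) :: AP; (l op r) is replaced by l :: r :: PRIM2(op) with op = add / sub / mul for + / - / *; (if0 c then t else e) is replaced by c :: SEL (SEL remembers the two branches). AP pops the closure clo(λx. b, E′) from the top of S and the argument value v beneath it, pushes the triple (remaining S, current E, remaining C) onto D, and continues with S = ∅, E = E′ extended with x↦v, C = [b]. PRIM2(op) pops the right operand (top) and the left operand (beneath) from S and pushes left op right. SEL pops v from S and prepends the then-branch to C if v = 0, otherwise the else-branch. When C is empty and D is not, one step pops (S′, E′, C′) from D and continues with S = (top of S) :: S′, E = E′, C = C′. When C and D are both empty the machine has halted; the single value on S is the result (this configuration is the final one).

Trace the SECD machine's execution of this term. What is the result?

Answer: -3

Derivation:
[0] <S=∅, E=∅, C=[((λz. z) (((let x = 1 in 7) + (7 + 1)) + ((-2 + -4) * (6 - 3))))], D=∅>
[1] <S=∅, E=∅, C=[(((let x = 1 in 7) + (7 + 1)) + ((-2 + -4) * (6 - 3))) :: (λz. z) :: AP], D=∅>
[2] <S=∅, E=∅, C=[((let x = 1 in 7) + (7 + 1)) :: ((-2 + -4) * (6 - 3)) :: PRIM2(add) :: (λz. z) :: AP], D=∅>
[3] <S=∅, E=∅, C=[(let x = 1 in 7) :: (7 + 1) :: PRIM2(add) :: ((-2 + -4) * (6 - 3)) :: PRIM2(add) :: (λz. z) :: AP], D=∅>
[4] <S=∅, E=∅, C=[1 :: (λx. 7) :: AP :: (7 + 1) :: PRIM2(add) :: ((-2 + -4) * (6 - 3)) :: PRIM2(add) :: (λz. z) :: AP], D=∅>
[5] <S=[1], E=∅, C=[(λx. 7) :: AP :: (7 + 1) :: PRIM2(add) :: ((-2 + -4) * (6 - 3)) :: PRIM2(add) :: (λz. z) :: AP], D=∅>
[6] <S=[clo(λx. 7, ∅) :: 1], E=∅, C=[AP :: (7 + 1) :: PRIM2(add) :: ((-2 + -4) * (6 - 3)) :: PRIM2(add) :: (λz. z) :: AP], D=∅>
[7] <S=∅, E={x↦1}, C=[7], D=[(∅, ∅, [(7 + 1) :: PRIM2(add) :: ((-2 + -4) * (6 - 3)) :: PRIM2(add) :: (λz. z) :: AP])]>
[8] <S=[7], E={x↦1}, C=∅, D=[(∅, ∅, [(7 + 1) :: PRIM2(add) :: ((-2 + -4) * (6 - 3)) :: PRIM2(add) :: (λz. z) :: AP])]>
[9] <S=[7], E=∅, C=[(7 + 1) :: PRIM2(add) :: ((-2 + -4) * (6 - 3)) :: PRIM2(add) :: (λz. z) :: AP], D=∅>
[10] <S=[7], E=∅, C=[7 :: 1 :: PRIM2(add) :: PRIM2(add) :: ((-2 + -4) * (6 - 3)) :: PRIM2(add) :: (λz. z) :: AP], D=∅>
[11] <S=[7 :: 7], E=∅, C=[1 :: PRIM2(add) :: PRIM2(add) :: ((-2 + -4) * (6 - 3)) :: PRIM2(add) :: (λz. z) :: AP], D=∅>
[12] <S=[1 :: 7 :: 7], E=∅, C=[PRIM2(add) :: PRIM2(add) :: ((-2 + -4) * (6 - 3)) :: PRIM2(add) :: (λz. z) :: AP], D=∅>
[13] <S=[8 :: 7], E=∅, C=[PRIM2(add) :: ((-2 + -4) * (6 - 3)) :: PRIM2(add) :: (λz. z) :: AP], D=∅>
[14] <S=[15], E=∅, C=[((-2 + -4) * (6 - 3)) :: PRIM2(add) :: (λz. z) :: AP], D=∅>
[15] <S=[15], E=∅, C=[(-2 + -4) :: (6 - 3) :: PRIM2(mul) :: PRIM2(add) :: (λz. z) :: AP], D=∅>
[16] <S=[15], E=∅, C=[-2 :: -4 :: PRIM2(add) :: (6 - 3) :: PRIM2(mul) :: PRIM2(add) :: (λz. z) :: AP], D=∅>
[17] <S=[-2 :: 15], E=∅, C=[-4 :: PRIM2(add) :: (6 - 3) :: PRIM2(mul) :: PRIM2(add) :: (λz. z) :: AP], D=∅>
[18] <S=[-4 :: -2 :: 15], E=∅, C=[PRIM2(add) :: (6 - 3) :: PRIM2(mul) :: PRIM2(add) :: (λz. z) :: AP], D=∅>
[19] <S=[-6 :: 15], E=∅, C=[(6 - 3) :: PRIM2(mul) :: PRIM2(add) :: (λz. z) :: AP], D=∅>
[20] <S=[-6 :: 15], E=∅, C=[6 :: 3 :: PRIM2(sub) :: PRIM2(mul) :: PRIM2(add) :: (λz. z) :: AP], D=∅>
[21] <S=[6 :: -6 :: 15], E=∅, C=[3 :: PRIM2(sub) :: PRIM2(mul) :: PRIM2(add) :: (λz. z) :: AP], D=∅>
[22] <S=[3 :: 6 :: -6 :: 15], E=∅, C=[PRIM2(sub) :: PRIM2(mul) :: PRIM2(add) :: (λz. z) :: AP], D=∅>
[23] <S=[3 :: -6 :: 15], E=∅, C=[PRIM2(mul) :: PRIM2(add) :: (λz. z) :: AP], D=∅>
[24] <S=[-18 :: 15], E=∅, C=[PRIM2(add) :: (λz. z) :: AP], D=∅>
[25] <S=[-3], E=∅, C=[(λz. z) :: AP], D=∅>
[26] <S=[clo(λz. z, ∅) :: -3], E=∅, C=[AP], D=∅>
[27] <S=∅, E={z↦-3}, C=[z], D=[(∅, ∅, ∅)]>
[28] <S=[-3], E={z↦-3}, C=∅, D=[(∅, ∅, ∅)]>
[29] <S=[-3], E=∅, C=∅, D=∅>
→ final value -3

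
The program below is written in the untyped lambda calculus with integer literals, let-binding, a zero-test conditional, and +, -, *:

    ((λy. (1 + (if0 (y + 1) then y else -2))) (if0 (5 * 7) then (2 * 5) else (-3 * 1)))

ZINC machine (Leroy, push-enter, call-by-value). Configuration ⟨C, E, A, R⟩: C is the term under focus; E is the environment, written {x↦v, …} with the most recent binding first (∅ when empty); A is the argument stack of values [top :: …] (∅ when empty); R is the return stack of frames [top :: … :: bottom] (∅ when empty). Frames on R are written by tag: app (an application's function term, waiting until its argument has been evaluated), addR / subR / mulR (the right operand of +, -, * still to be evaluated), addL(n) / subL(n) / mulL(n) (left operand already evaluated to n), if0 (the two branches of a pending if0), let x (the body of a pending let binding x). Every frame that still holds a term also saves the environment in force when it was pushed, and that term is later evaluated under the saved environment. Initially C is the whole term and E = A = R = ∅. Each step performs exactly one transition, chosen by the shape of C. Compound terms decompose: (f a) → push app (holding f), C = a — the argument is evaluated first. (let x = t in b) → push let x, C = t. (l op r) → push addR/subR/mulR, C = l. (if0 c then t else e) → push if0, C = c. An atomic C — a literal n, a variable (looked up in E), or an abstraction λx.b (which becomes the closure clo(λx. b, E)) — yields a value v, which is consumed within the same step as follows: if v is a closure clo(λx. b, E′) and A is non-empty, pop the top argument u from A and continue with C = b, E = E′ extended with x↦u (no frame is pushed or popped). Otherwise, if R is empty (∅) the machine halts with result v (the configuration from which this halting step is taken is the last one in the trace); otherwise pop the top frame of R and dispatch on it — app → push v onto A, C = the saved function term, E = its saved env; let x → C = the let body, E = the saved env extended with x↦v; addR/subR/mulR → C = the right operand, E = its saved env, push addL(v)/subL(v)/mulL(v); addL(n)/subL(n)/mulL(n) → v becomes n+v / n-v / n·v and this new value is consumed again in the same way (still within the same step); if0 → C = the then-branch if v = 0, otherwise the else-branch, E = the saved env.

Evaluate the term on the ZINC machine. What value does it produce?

step 0: [C=((λy. (1 + (if0 (y + 1) then y else -2))) (if0 (5 * 7) then (2 * 5) else (-3 * 1))) | E=∅ | A=∅ | R=∅]
step 1: [C=(if0 (5 * 7) then (2 * 5) else (-3 * 1)) | E=∅ | A=∅ | R=[app]]
step 2: [C=(5 * 7) | E=∅ | A=∅ | R=[if0 :: app]]
step 3: [C=5 | E=∅ | A=∅ | R=[mulR :: if0 :: app]]
step 4: [C=7 | E=∅ | A=∅ | R=[mulL(5) :: if0 :: app]]
step 5: [C=(-3 * 1) | E=∅ | A=∅ | R=[app]]
step 6: [C=-3 | E=∅ | A=∅ | R=[mulR :: app]]
step 7: [C=1 | E=∅ | A=∅ | R=[mulL(-3) :: app]]
step 8: [C=(λy. (1 + (if0 (y + 1) then y else -2))) | E=∅ | A=[-3] | R=∅]
step 9: [C=(1 + (if0 (y + 1) then y else -2)) | E={y↦-3} | A=∅ | R=∅]
step 10: [C=1 | E={y↦-3} | A=∅ | R=[addR]]
step 11: [C=(if0 (y + 1) then y else -2) | E={y↦-3} | A=∅ | R=[addL(1)]]
step 12: [C=(y + 1) | E={y↦-3} | A=∅ | R=[if0 :: addL(1)]]
step 13: [C=y | E={y↦-3} | A=∅ | R=[addR :: if0 :: addL(1)]]
step 14: [C=1 | E={y↦-3} | A=∅ | R=[addL(-3) :: if0 :: addL(1)]]
step 15: [C=-2 | E={y↦-3} | A=∅ | R=[addL(1)]]
→ final value -1

Answer: -1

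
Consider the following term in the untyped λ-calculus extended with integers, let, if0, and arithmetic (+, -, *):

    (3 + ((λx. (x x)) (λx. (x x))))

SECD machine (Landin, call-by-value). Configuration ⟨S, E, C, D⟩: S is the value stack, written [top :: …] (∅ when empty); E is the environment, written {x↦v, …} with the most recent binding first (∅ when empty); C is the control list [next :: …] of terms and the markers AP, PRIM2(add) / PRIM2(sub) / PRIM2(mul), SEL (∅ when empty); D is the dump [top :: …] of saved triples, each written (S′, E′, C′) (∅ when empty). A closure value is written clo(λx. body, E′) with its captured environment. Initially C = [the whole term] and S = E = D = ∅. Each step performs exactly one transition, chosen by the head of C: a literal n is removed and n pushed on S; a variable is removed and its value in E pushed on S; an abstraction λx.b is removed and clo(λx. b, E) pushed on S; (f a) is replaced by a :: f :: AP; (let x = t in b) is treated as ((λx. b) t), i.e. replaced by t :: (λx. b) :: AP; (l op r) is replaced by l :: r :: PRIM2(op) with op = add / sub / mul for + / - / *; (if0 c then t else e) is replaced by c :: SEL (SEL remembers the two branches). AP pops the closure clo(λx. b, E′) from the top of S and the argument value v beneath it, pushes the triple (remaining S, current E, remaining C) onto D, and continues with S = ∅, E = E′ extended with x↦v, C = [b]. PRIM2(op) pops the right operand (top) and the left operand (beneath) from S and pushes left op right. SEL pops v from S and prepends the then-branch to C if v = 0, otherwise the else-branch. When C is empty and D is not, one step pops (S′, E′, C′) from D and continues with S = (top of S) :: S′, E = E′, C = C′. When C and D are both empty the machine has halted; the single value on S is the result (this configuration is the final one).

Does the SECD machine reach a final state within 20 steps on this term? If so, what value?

Answer: DIVERGES (no final state within 20 steps)

Derivation:
t=0: <S=∅, E=∅, C=[(3 + ((λx. (x x)) (λx. (x x))))], D=∅>
t=1: <S=∅, E=∅, C=[3 :: ((λx. (x x)) (λx. (x x))) :: PRIM2(add)], D=∅>
t=2: <S=[3], E=∅, C=[((λx. (x x)) (λx. (x x))) :: PRIM2(add)], D=∅>
t=3: <S=[3], E=∅, C=[(λx. (x x)) :: (λx. (x x)) :: AP :: PRIM2(add)], D=∅>
t=4: <S=[clo(λx. (x x), ∅) :: 3], E=∅, C=[(λx. (x x)) :: AP :: PRIM2(add)], D=∅>
t=5: <S=[clo(λx. (x x), ∅) :: clo(λx. (x x), ∅) :: 3], E=∅, C=[AP :: PRIM2(add)], D=∅>
t=6: <S=∅, E={x↦clo(λx. (x x), ∅)}, C=[(x x)], D=[([3], ∅, [PRIM2(add)])]>
t=7: <S=∅, E={x↦clo(λx. (x x), ∅)}, C=[x :: x :: AP], D=[([3], ∅, [PRIM2(add)])]>
t=8: <S=[clo(λx. (x x), ∅)], E={x↦clo(λx. (x x), ∅)}, C=[x :: AP], D=[([3], ∅, [PRIM2(add)])]>
t=9: <S=[clo(λx. (x x), ∅) :: clo(λx. (x x), ∅)], E={x↦clo(λx. (x x), ∅)}, C=[AP], D=[([3], ∅, [PRIM2(add)])]>
t=10: <S=∅, E={x↦clo(λx. (x x), ∅)}, C=[(x x)], D=[(∅, {x↦clo(λx. (x x), ∅)}, ∅) :: ([3], ∅, [PRIM2(add)])]>
t=11: <S=∅, E={x↦clo(λx. (x x), ∅)}, C=[x :: x :: AP], D=[(∅, {x↦clo(λx. (x x), ∅)}, ∅) :: ([3], ∅, [PRIM2(add)])]>
t=12: <S=[clo(λx. (x x), ∅)], E={x↦clo(λx. (x x), ∅)}, C=[x :: AP], D=[(∅, {x↦clo(λx. (x x), ∅)}, ∅) :: ([3], ∅, [PRIM2(add)])]>
t=13: <S=[clo(λx. (x x), ∅) :: clo(λx. (x x), ∅)], E={x↦clo(λx. (x x), ∅)}, C=[AP], D=[(∅, {x↦clo(λx. (x x), ∅)}, ∅) :: ([3], ∅, [PRIM2(add)])]>
t=14: <S=∅, E={x↦clo(λx. (x x), ∅)}, C=[(x x)], D=[(∅, {x↦clo(λx. (x x), ∅)}, ∅) :: (∅, {x↦clo(λx. (x x), ∅)}, ∅) :: ([3], ∅, [PRIM2(add)])]>
t=15: <S=∅, E={x↦clo(λx. (x x), ∅)}, C=[x :: x :: AP], D=[(∅, {x↦clo(λx. (x x), ∅)}, ∅) :: (∅, {x↦clo(λx. (x x), ∅)}, ∅) :: ([3], ∅, [PRIM2(add)])]>
t=16: <S=[clo(λx. (x x), ∅)], E={x↦clo(λx. (x x), ∅)}, C=[x :: AP], D=[(∅, {x↦clo(λx. (x x), ∅)}, ∅) :: (∅, {x↦clo(λx. (x x), ∅)}, ∅) :: ([3], ∅, [PRIM2(add)])]>
t=17: <S=[clo(λx. (x x), ∅) :: clo(λx. (x x), ∅)], E={x↦clo(λx. (x x), ∅)}, C=[AP], D=[(∅, {x↦clo(λx. (x x), ∅)}, ∅) :: (∅, {x↦clo(λx. (x x), ∅)}, ∅) :: ([3], ∅, [PRIM2(add)])]>
t=18: <S=∅, E={x↦clo(λx. (x x), ∅)}, C=[(x x)], D=[(∅, {x↦clo(λx. (x x), ∅)}, ∅) :: (∅, {x↦clo(λx. (x x), ∅)}, ∅) :: (∅, {x↦clo(λx. (x x), ∅)}, ∅) :: ([3], ∅, [PRIM2(add)])]>
t=19: <S=∅, E={x↦clo(λx. (x x), ∅)}, C=[x :: x :: AP], D=[(∅, {x↦clo(λx. (x x), ∅)}, ∅) :: (∅, {x↦clo(λx. (x x), ∅)}, ∅) :: (∅, {x↦clo(λx. (x x), ∅)}, ∅) :: ([3], ∅, [PRIM2(add)])]>
t=20: <S=[clo(λx. (x x), ∅)], E={x↦clo(λx. (x x), ∅)}, C=[x :: AP], D=[(∅, {x↦clo(λx. (x x), ∅)}, ∅) :: (∅, {x↦clo(λx. (x x), ∅)}, ∅) :: (∅, {x↦clo(λx. (x x), ∅)}, ∅) :: ([3], ∅, [PRIM2(add)])]>
→ 20 transitions taken and the configuration is still not final: no result within 20 steps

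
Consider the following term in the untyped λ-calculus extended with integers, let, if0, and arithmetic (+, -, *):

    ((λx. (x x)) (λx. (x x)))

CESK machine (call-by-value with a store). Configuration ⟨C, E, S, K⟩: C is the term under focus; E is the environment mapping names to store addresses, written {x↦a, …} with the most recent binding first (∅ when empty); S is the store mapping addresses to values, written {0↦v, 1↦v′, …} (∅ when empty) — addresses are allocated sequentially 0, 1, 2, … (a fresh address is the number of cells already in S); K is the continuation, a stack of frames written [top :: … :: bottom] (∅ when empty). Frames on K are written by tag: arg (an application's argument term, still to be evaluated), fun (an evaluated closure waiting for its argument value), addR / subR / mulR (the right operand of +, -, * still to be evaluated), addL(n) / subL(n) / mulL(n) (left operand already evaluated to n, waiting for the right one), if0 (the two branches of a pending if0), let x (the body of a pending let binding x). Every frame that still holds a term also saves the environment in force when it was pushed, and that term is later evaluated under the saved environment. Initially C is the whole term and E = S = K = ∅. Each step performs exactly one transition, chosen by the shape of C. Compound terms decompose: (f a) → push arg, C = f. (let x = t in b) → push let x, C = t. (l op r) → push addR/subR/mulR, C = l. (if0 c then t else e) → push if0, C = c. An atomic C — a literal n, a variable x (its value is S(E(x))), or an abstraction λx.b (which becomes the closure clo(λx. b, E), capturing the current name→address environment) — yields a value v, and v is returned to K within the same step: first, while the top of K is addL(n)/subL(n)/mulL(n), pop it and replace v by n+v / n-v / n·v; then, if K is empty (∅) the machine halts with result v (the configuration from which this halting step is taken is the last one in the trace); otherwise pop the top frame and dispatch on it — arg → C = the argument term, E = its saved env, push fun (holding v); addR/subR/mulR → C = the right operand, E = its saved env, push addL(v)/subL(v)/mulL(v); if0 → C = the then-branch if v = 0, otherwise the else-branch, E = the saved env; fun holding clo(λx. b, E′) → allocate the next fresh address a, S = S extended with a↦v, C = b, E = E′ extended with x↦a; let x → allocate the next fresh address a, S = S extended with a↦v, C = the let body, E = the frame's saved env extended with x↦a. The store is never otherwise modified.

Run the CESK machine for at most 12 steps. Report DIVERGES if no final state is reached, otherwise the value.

Answer: DIVERGES (no final state within 12 steps)

Machine steps:
0. <C=((λx. (x x)) (λx. (x x))), E=∅, S=∅, K=∅>
1. <C=(λx. (x x)), E=∅, S=∅, K=[arg]>
2. <C=(λx. (x x)), E=∅, S=∅, K=[fun]>
3. <C=(x x), E={x↦0}, S={0↦clo(λx. (x x), ∅)}, K=∅>
4. <C=x, E={x↦0}, S={0↦clo(λx. (x x), ∅)}, K=[arg]>
5. <C=x, E={x↦0}, S={0↦clo(λx. (x x), ∅)}, K=[fun]>
6. <C=(x x), E={x↦1}, S={0↦clo(λx. (x x), ∅), 1↦clo(λx. (x x), ∅)}, K=∅>
7. <C=x, E={x↦1}, S={0↦clo(λx. (x x), ∅), 1↦clo(λx. (x x), ∅)}, K=[arg]>
8. <C=x, E={x↦1}, S={0↦clo(λx. (x x), ∅), 1↦clo(λx. (x x), ∅)}, K=[fun]>
9. <C=(x x), E={x↦2}, S={0↦clo(λx. (x x), ∅), 1↦clo(λx. (x x), ∅), 2↦clo(λx. (x x), ∅)}, K=∅>
10. <C=x, E={x↦2}, S={0↦clo(λx. (x x), ∅), 1↦clo(λx. (x x), ∅), 2↦clo(λx. (x x), ∅)}, K=[arg]>
11. <C=x, E={x↦2}, S={0↦clo(λx. (x x), ∅), 1↦clo(λx. (x x), ∅), 2↦clo(λx. (x x), ∅)}, K=[fun]>
12. <C=(x x), E={x↦3}, S={0↦clo(λx. (x x), ∅), 1↦clo(λx. (x x), ∅), 2↦clo(λx. (x x), ∅), 3↦clo(λx. (x x), ∅)}, K=∅>
→ 12 transitions taken and the configuration is still not final: no result within 12 steps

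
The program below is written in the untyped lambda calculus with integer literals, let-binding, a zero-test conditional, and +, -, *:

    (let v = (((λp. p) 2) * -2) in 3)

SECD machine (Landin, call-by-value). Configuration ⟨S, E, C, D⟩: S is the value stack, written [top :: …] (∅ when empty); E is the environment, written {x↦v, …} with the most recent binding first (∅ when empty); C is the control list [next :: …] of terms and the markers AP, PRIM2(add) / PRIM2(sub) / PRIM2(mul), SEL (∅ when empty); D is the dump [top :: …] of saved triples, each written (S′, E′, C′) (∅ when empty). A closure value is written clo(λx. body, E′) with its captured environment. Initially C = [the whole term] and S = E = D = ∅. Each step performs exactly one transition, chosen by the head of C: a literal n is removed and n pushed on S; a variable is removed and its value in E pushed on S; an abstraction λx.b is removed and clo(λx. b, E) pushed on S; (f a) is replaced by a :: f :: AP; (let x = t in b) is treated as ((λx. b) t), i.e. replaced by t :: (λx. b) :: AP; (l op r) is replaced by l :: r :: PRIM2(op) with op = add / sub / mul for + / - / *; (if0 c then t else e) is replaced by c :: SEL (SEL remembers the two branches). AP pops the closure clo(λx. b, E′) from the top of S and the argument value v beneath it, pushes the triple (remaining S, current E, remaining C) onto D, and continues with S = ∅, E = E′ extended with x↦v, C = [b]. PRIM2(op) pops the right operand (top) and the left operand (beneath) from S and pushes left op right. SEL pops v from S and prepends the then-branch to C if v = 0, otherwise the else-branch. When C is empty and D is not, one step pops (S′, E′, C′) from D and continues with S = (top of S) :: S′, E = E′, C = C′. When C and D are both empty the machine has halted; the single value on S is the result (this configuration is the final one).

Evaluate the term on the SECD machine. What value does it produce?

step 0: <S=∅, E=∅, C=[(let v = (((λp. p) 2) * -2) in 3)], D=∅>
step 1: <S=∅, E=∅, C=[(((λp. p) 2) * -2) :: (λv. 3) :: AP], D=∅>
step 2: <S=∅, E=∅, C=[((λp. p) 2) :: -2 :: PRIM2(mul) :: (λv. 3) :: AP], D=∅>
step 3: <S=∅, E=∅, C=[2 :: (λp. p) :: AP :: -2 :: PRIM2(mul) :: (λv. 3) :: AP], D=∅>
step 4: <S=[2], E=∅, C=[(λp. p) :: AP :: -2 :: PRIM2(mul) :: (λv. 3) :: AP], D=∅>
step 5: <S=[clo(λp. p, ∅) :: 2], E=∅, C=[AP :: -2 :: PRIM2(mul) :: (λv. 3) :: AP], D=∅>
step 6: <S=∅, E={p↦2}, C=[p], D=[(∅, ∅, [-2 :: PRIM2(mul) :: (λv. 3) :: AP])]>
step 7: <S=[2], E={p↦2}, C=∅, D=[(∅, ∅, [-2 :: PRIM2(mul) :: (λv. 3) :: AP])]>
step 8: <S=[2], E=∅, C=[-2 :: PRIM2(mul) :: (λv. 3) :: AP], D=∅>
step 9: <S=[-2 :: 2], E=∅, C=[PRIM2(mul) :: (λv. 3) :: AP], D=∅>
step 10: <S=[-4], E=∅, C=[(λv. 3) :: AP], D=∅>
step 11: <S=[clo(λv. 3, ∅) :: -4], E=∅, C=[AP], D=∅>
step 12: <S=∅, E={v↦-4}, C=[3], D=[(∅, ∅, ∅)]>
step 13: <S=[3], E={v↦-4}, C=∅, D=[(∅, ∅, ∅)]>
step 14: <S=[3], E=∅, C=∅, D=∅>
→ final value 3

Answer: 3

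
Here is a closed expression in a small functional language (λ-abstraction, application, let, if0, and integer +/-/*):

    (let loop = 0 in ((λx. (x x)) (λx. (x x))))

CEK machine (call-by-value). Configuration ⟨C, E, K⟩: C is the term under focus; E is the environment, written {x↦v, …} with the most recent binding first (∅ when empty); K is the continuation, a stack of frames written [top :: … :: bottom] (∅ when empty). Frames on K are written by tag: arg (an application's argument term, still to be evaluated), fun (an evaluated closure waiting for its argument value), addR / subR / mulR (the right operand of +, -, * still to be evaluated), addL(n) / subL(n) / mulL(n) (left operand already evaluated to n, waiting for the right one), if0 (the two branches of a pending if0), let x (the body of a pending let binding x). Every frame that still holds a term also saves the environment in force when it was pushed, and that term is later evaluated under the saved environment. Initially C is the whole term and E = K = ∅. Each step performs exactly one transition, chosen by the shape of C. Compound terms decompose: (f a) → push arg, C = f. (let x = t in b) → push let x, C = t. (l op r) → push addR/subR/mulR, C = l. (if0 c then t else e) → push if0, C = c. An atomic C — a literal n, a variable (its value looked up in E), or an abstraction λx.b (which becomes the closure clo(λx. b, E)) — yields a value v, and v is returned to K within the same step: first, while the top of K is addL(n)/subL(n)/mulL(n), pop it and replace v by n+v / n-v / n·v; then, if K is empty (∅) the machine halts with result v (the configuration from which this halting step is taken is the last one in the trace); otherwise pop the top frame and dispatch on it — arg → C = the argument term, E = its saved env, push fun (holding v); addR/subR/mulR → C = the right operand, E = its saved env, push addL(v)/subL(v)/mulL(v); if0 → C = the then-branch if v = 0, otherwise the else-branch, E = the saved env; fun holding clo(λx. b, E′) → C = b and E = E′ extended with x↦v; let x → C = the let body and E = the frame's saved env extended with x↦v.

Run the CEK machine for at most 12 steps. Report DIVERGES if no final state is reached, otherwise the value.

step 0: ⟨C=(let loop = 0 in ((λx. (x x)) (λx. (x x)))); E=∅; K=∅⟩
step 1: ⟨C=0; E=∅; K=[let loop]⟩
step 2: ⟨C=((λx. (x x)) (λx. (x x))); E={loop↦0}; K=∅⟩
step 3: ⟨C=(λx. (x x)); E={loop↦0}; K=[arg]⟩
step 4: ⟨C=(λx. (x x)); E={loop↦0}; K=[fun]⟩
step 5: ⟨C=(x x); E={x↦clo(λx. (x x), {loop↦0}), loop↦0}; K=∅⟩
step 6: ⟨C=x; E={x↦clo(λx. (x x), {loop↦0}), loop↦0}; K=[arg]⟩
step 7: ⟨C=x; E={x↦clo(λx. (x x), {loop↦0}), loop↦0}; K=[fun]⟩
… configuration repeats with period 3 (steps 5–7 recur indefinitely) …

Answer: DIVERGES (no final state within 12 steps)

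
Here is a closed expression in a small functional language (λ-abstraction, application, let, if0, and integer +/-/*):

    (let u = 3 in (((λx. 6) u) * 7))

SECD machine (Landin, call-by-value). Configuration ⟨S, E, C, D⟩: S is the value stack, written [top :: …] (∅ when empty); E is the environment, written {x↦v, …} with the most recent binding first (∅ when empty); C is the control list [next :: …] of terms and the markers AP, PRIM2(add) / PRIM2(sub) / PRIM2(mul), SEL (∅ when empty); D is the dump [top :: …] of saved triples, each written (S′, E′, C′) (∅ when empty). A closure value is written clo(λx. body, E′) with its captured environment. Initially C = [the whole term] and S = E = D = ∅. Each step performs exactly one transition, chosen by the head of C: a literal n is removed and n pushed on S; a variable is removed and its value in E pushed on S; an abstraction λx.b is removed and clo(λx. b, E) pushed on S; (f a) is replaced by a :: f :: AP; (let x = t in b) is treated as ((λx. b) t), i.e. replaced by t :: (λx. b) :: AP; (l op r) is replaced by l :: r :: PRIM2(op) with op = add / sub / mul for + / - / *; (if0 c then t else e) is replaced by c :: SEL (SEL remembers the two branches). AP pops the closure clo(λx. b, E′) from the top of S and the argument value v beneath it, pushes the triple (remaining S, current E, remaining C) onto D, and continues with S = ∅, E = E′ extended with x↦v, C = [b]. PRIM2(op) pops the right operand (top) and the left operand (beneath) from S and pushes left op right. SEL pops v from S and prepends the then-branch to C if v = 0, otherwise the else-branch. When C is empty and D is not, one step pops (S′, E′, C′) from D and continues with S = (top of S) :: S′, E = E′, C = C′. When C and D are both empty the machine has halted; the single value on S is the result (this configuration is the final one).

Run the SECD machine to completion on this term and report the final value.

Answer: 42

Machine steps:
t=0: <S=∅, E=∅, C=[(let u = 3 in (((λx. 6) u) * 7))], D=∅>
t=1: <S=∅, E=∅, C=[3 :: (λu. (((λx. 6) u) * 7)) :: AP], D=∅>
t=2: <S=[3], E=∅, C=[(λu. (((λx. 6) u) * 7)) :: AP], D=∅>
t=3: <S=[clo(λu. (((λx. 6) u) * 7), ∅) :: 3], E=∅, C=[AP], D=∅>
t=4: <S=∅, E={u↦3}, C=[(((λx. 6) u) * 7)], D=[(∅, ∅, ∅)]>
t=5: <S=∅, E={u↦3}, C=[((λx. 6) u) :: 7 :: PRIM2(mul)], D=[(∅, ∅, ∅)]>
t=6: <S=∅, E={u↦3}, C=[u :: (λx. 6) :: AP :: 7 :: PRIM2(mul)], D=[(∅, ∅, ∅)]>
t=7: <S=[3], E={u↦3}, C=[(λx. 6) :: AP :: 7 :: PRIM2(mul)], D=[(∅, ∅, ∅)]>
t=8: <S=[clo(λx. 6, {u↦3}) :: 3], E={u↦3}, C=[AP :: 7 :: PRIM2(mul)], D=[(∅, ∅, ∅)]>
t=9: <S=∅, E={x↦3, u↦3}, C=[6], D=[(∅, {u↦3}, [7 :: PRIM2(mul)]) :: (∅, ∅, ∅)]>
t=10: <S=[6], E={x↦3, u↦3}, C=∅, D=[(∅, {u↦3}, [7 :: PRIM2(mul)]) :: (∅, ∅, ∅)]>
t=11: <S=[6], E={u↦3}, C=[7 :: PRIM2(mul)], D=[(∅, ∅, ∅)]>
t=12: <S=[7 :: 6], E={u↦3}, C=[PRIM2(mul)], D=[(∅, ∅, ∅)]>
t=13: <S=[42], E={u↦3}, C=∅, D=[(∅, ∅, ∅)]>
t=14: <S=[42], E=∅, C=∅, D=∅>
→ final value 42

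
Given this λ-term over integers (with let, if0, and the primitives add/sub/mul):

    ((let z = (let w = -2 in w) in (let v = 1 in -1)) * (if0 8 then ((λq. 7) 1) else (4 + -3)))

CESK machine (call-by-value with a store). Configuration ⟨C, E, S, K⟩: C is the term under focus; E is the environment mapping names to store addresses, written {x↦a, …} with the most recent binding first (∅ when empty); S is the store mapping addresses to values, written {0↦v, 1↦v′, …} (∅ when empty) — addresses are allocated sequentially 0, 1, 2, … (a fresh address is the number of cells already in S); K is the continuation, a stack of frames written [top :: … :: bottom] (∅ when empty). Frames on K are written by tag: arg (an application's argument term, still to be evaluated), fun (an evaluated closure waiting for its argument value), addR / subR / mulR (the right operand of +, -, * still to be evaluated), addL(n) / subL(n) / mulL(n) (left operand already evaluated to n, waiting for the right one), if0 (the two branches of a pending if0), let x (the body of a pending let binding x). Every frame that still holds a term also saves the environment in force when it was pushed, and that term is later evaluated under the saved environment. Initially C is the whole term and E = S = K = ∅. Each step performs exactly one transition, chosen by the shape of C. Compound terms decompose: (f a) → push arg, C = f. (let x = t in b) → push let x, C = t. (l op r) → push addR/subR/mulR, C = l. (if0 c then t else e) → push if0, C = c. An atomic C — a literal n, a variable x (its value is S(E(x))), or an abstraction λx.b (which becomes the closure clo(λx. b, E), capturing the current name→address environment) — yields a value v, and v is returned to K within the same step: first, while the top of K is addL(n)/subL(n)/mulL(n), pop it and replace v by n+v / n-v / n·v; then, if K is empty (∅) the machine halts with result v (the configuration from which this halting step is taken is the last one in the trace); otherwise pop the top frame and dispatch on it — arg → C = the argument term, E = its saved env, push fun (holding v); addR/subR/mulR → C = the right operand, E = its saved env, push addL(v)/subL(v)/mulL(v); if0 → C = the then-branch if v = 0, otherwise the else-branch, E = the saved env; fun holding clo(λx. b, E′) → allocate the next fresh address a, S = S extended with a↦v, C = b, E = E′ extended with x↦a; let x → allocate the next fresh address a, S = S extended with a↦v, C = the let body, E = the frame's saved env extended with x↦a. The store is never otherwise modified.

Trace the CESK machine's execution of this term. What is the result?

Answer: -1

Machine steps:
[0] [C=((let z = (let w = -2 in w) in (let v = 1 in -1)) * (if0 8 then ((λq. 7) 1) else (4 + -3))) | E=∅ | S=∅ | K=∅]
[1] [C=(let z = (let w = -2 in w) in (let v = 1 in -1)) | E=∅ | S=∅ | K=[mulR]]
[2] [C=(let w = -2 in w) | E=∅ | S=∅ | K=[let z :: mulR]]
[3] [C=-2 | E=∅ | S=∅ | K=[let w :: let z :: mulR]]
[4] [C=w | E={w↦0} | S={0↦-2} | K=[let z :: mulR]]
[5] [C=(let v = 1 in -1) | E={z↦1} | S={0↦-2, 1↦-2} | K=[mulR]]
[6] [C=1 | E={z↦1} | S={0↦-2, 1↦-2} | K=[let v :: mulR]]
[7] [C=-1 | E={v↦2, z↦1} | S={0↦-2, 1↦-2, 2↦1} | K=[mulR]]
[8] [C=(if0 8 then ((λq. 7) 1) else (4 + -3)) | E=∅ | S={0↦-2, 1↦-2, 2↦1} | K=[mulL(-1)]]
[9] [C=8 | E=∅ | S={0↦-2, 1↦-2, 2↦1} | K=[if0 :: mulL(-1)]]
[10] [C=(4 + -3) | E=∅ | S={0↦-2, 1↦-2, 2↦1} | K=[mulL(-1)]]
[11] [C=4 | E=∅ | S={0↦-2, 1↦-2, 2↦1} | K=[addR :: mulL(-1)]]
[12] [C=-3 | E=∅ | S={0↦-2, 1↦-2, 2↦1} | K=[addL(4) :: mulL(-1)]]
→ final value -1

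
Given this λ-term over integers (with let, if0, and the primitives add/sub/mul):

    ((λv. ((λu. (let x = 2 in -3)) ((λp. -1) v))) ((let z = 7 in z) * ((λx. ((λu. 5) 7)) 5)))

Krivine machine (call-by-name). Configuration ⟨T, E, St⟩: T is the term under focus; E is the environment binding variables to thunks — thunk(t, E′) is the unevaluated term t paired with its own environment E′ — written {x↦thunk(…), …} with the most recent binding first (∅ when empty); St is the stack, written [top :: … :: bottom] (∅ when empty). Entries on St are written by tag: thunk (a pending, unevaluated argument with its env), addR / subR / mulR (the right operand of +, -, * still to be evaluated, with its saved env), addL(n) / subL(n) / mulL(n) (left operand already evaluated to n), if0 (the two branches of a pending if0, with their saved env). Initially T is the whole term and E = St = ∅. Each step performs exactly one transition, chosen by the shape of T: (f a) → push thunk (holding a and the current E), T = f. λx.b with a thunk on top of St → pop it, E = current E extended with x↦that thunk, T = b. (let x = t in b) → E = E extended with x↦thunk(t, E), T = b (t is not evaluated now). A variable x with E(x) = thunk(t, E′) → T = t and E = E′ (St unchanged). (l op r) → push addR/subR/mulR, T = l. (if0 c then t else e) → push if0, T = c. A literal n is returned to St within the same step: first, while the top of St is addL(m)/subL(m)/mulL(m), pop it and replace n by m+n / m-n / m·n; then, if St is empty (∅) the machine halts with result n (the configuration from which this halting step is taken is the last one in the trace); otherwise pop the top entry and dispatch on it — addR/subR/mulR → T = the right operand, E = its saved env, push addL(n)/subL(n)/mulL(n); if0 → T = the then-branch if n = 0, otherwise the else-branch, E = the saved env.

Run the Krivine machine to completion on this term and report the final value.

Answer: -3

Derivation:
step 0: ⟨T=((λv. ((λu. (let x = 2 in -3)) ((λp. -1) v))) ((let z = 7 in z) * ((λx. ((λu. 5) 7)) 5))); E=∅; St=∅⟩
step 1: ⟨T=(λv. ((λu. (let x = 2 in -3)) ((λp. -1) v))); E=∅; St=[thunk]⟩
step 2: ⟨T=((λu. (let x = 2 in -3)) ((λp. -1) v)); E={v↦thunk(((let z = 7 in z) * ((λx. ((λu. 5) 7)) 5)), ∅)}; St=∅⟩
step 3: ⟨T=(λu. (let x = 2 in -3)); E={v↦thunk(((let z = 7 in z) * ((λx. ((λu. 5) 7)) 5)), ∅)}; St=[thunk]⟩
step 4: ⟨T=(let x = 2 in -3); E={u↦thunk(((λp. -1) v), {v↦thunk(((let z = 7 in z) * ((λx. ((λu. 5) 7)) 5)), ∅)}), v↦thunk(((let z = 7 in z) * ((λx. ((λu. 5) 7)) 5)), ∅)}; St=∅⟩
step 5: ⟨T=-3; E={x↦thunk(2, {u↦thunk(((λp. -1) v), {v↦thunk(((let z = 7 in z) * ((λx. ((λu. 5) 7)) 5)), ∅)}), v↦thunk(((let z = 7 in z) * ((λx. ((λu. 5) 7)) 5)), ∅)}), u↦thunk(((λp. -1) v), {v↦thunk(((let z = 7 in z) * ((λx. ((λu. 5) 7)) 5)), ∅)}), v↦thunk(((let z = 7 in z) * ((λx. ((λu. 5) 7)) 5)), ∅)}; St=∅⟩
→ final value -3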